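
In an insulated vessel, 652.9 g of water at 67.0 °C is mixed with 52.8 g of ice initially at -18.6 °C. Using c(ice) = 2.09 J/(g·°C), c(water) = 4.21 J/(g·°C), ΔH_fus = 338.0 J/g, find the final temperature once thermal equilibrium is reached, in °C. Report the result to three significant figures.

T_f = 55.3 °C

Heat to bring ice to 0 °C and melt it: q₁ = 52.8×2.09×18.6 + 52.8×338.0 = 19899 J
Heat the water can supply cooling to 0 °C: 652.9×4.21×67.0 = 184164 J > q₁, so all ice melts.
Energy balance: 652.9×4.21×(67.0 − T) = 19899 + 52.8×4.21×(T − 0)
2748.709(67.0 − T) = 19899 + 222.288 T
184164 − 19899 = 2970.997 T
T = 164265 / 2970.997 = 55.29 °C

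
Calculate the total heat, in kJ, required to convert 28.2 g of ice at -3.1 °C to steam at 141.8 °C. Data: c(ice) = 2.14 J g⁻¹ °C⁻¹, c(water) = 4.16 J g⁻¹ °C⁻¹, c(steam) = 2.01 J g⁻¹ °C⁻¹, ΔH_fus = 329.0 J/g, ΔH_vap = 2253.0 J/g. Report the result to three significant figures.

q1 (heat ice -3.1→0.0 °C): 28.2 × 2.14 × 3.1 = 187 J
q2 (melt at 0 °C): 28.2 × 329.0 = 9278 J
q3 (heat water 0.0→100.0 °C): 28.2 × 4.16 × 100.0 = 11731 J
q4 (vaporize at 100 °C): 28.2 × 2253.0 = 63535 J
q5 (heat steam 100.0→141.8 °C): 28.2 × 2.01 × 41.8 = 2369 J
Total: 187 + 9278 + 11731 + 63535 + 2369 = 87100 J = 87.1 kJ

q = 87.1 kJ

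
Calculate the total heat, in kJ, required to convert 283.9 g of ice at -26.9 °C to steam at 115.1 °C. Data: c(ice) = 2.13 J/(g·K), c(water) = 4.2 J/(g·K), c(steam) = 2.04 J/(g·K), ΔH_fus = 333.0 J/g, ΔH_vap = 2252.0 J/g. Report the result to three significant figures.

q1 (heat ice -26.9→0.0 °C): 283.9 × 2.13 × 26.9 = 16267 J
q2 (melt at 0 °C): 283.9 × 333.0 = 94539 J
q3 (heat water 0.0→100.0 °C): 283.9 × 4.2 × 100.0 = 119238 J
q4 (vaporize at 100 °C): 283.9 × 2252.0 = 639343 J
q5 (heat steam 100.0→115.1 °C): 283.9 × 2.04 × 15.1 = 8745 J
Total: 16267 + 94539 + 119238 + 639343 + 8745 = 878132 J = 878 kJ

q = 878 kJ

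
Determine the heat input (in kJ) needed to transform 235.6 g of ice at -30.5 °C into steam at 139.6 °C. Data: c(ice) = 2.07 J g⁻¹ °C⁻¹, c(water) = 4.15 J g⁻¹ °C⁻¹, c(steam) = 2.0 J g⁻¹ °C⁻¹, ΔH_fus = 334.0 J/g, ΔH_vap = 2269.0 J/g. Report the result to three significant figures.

q = 745 kJ

q1 (heat ice -30.5→0.0 °C): 235.6 × 2.07 × 30.5 = 14875 J
q2 (melt at 0 °C): 235.6 × 334.0 = 78690 J
q3 (heat water 0.0→100.0 °C): 235.6 × 4.15 × 100.0 = 97774 J
q4 (vaporize at 100 °C): 235.6 × 2269.0 = 534576 J
q5 (heat steam 100.0→139.6 °C): 235.6 × 2.0 × 39.6 = 18660 J
Total: 14875 + 78690 + 97774 + 534576 + 18660 = 744575 J = 745 kJ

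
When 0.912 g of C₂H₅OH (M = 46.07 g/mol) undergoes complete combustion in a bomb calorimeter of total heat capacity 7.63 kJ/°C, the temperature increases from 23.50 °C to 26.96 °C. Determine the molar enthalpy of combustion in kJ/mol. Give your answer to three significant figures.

ΔH = -1330 kJ/mol

ΔT = 26.96 − 23.50 = 3.46 °C
q_cal = C_cal × ΔT = 7.63 × 3.46 = 26.3998 kJ
n = 0.912 / 46.07 = 0.01980 mol
q_rxn = −q_cal = -26.3998 kJ
ΔH = -26.3998 / 0.01980 = -1333 kJ/mol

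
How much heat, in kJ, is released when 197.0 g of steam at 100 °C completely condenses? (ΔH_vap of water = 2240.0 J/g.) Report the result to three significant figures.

q = m × ΔH_vap = 197.0 × 2240.0 = 441300 J = 441 kJ

q = 441 kJ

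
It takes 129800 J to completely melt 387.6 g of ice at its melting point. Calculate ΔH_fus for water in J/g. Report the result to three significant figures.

ΔH_fus = 335 J/g

ΔH_fus = q / m = 129800 / 387.6 = 335 J/g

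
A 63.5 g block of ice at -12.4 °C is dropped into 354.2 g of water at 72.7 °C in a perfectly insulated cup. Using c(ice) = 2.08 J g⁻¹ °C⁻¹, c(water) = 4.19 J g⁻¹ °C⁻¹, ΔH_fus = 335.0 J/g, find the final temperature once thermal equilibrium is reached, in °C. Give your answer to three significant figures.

Heat to bring ice to 0 °C and melt it: q₁ = 63.5×2.08×12.4 + 63.5×335.0 = 22910 J
Heat the water can supply cooling to 0 °C: 354.2×4.19×72.7 = 107894 J > q₁, so all ice melts.
Energy balance: 354.2×4.19×(72.7 − T) = 22910 + 63.5×4.19×(T − 0)
1484.098(72.7 − T) = 22910 + 266.065 T
107894 − 22910 = 1750.163 T
T = 84984 / 1750.163 = 48.56 °C

T_f = 48.6 °C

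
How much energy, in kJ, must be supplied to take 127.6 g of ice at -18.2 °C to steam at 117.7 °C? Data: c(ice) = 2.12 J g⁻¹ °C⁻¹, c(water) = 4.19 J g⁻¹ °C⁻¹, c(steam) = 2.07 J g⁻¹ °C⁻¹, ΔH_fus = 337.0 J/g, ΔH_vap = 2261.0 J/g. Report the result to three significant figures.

q = 395 kJ

q1 (heat ice -18.2→0.0 °C): 127.6 × 2.12 × 18.2 = 4923 J
q2 (melt at 0 °C): 127.6 × 337.0 = 43001 J
q3 (heat water 0.0→100.0 °C): 127.6 × 4.19 × 100.0 = 53464 J
q4 (vaporize at 100 °C): 127.6 × 2261.0 = 288504 J
q5 (heat steam 100.0→117.7 °C): 127.6 × 2.07 × 17.7 = 4675 J
Total: 4923 + 43001 + 53464 + 288504 + 4675 = 394567 J = 395 kJ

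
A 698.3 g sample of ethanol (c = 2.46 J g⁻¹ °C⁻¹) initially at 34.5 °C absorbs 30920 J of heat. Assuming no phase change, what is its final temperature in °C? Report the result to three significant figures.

ΔT = q / (m c) = 30920 / (698.3 × 2.46) = 18.00 °C
T_f = 34.5 + 18.00 = 52.50 °C

T_f = 52.5 °C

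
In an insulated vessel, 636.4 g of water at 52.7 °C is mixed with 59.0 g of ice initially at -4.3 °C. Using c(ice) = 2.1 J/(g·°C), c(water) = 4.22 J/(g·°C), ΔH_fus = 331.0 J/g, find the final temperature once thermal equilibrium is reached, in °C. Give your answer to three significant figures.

Heat to bring ice to 0 °C and melt it: q₁ = 59.0×2.1×4.3 + 59.0×331.0 = 20062 J
Heat the water can supply cooling to 0 °C: 636.4×4.22×52.7 = 141532 J > q₁, so all ice melts.
Energy balance: 636.4×4.22×(52.7 − T) = 20062 + 59.0×4.22×(T − 0)
2685.608(52.7 − T) = 20062 + 248.98 T
141532 − 20062 = 2934.588 T
T = 121470 / 2934.588 = 41.39 °C

T_f = 41.4 °C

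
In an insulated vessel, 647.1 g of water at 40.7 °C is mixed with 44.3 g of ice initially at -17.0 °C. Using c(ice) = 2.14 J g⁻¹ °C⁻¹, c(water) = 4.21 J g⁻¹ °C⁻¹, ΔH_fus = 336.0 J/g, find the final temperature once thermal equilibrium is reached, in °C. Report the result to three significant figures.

Heat to bring ice to 0 °C and melt it: q₁ = 44.3×2.14×17.0 + 44.3×336.0 = 16496 J
Heat the water can supply cooling to 0 °C: 647.1×4.21×40.7 = 110879 J > q₁, so all ice melts.
Energy balance: 647.1×4.21×(40.7 − T) = 16496 + 44.3×4.21×(T − 0)
2724.291(40.7 − T) = 16496 + 186.503 T
110879 − 16496 = 2910.794 T
T = 94383 / 2910.794 = 32.43 °C

T_f = 32.4 °C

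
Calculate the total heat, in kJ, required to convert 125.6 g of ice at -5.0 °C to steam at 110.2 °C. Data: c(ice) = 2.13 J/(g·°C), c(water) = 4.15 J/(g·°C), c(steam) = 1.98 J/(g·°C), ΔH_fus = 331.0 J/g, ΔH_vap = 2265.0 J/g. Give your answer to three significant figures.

q = 382 kJ

q1 (heat ice -5.0→0.0 °C): 125.6 × 2.13 × 5.0 = 1338 J
q2 (melt at 0 °C): 125.6 × 331.0 = 41574 J
q3 (heat water 0.0→100.0 °C): 125.6 × 4.15 × 100.0 = 52124 J
q4 (vaporize at 100 °C): 125.6 × 2265.0 = 284484 J
q5 (heat steam 100.0→110.2 °C): 125.6 × 1.98 × 10.2 = 2537 J
Total: 1338 + 41574 + 52124 + 284484 + 2537 = 382057 J = 382 kJ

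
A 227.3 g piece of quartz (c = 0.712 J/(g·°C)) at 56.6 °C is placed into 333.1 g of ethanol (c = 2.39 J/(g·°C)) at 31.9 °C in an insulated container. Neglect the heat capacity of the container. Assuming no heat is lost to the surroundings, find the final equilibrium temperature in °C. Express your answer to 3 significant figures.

Heat lost by quartz = heat gained by ethanol.
(227.3)(0.712)(56.6 − T) = (333.1)(2.39)(T − 31.9)
161.8376 (56.6 − T) = 796.109 (T − 31.9)
9160.0 − 161.8376 T = 796.109 T − 25396
34556.0 = 957.9466 T
T = 36.07 °C

T_f = 36.1 °C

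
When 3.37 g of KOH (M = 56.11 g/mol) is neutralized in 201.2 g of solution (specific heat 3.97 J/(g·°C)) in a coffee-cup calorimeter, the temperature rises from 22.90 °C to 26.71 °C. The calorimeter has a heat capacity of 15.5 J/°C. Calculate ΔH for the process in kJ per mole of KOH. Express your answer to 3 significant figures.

|ΔT| = |26.71 − 22.90| = 3.81 °C
|q_surr| = (201.2 × 3.97 + 15.5) × 3.81 = 814.264 × 3.81 = 3102.3 J
n(KOH) = 3.37 / 56.11 = 0.060061 mol
Temperature rose, so q_rxn = −|q_surr| = -3.1023 kJ
ΔH = q_rxn / n = -51.65 kJ/mol

ΔH = -51.7 kJ/mol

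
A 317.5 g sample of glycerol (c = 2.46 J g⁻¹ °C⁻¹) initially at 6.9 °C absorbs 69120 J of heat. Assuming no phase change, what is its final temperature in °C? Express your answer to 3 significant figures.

ΔT = q / (m c) = 69120 / (317.5 × 2.46) = 88.50 °C
T_f = 6.9 + 88.50 = 95.40 °C

T_f = 95.4 °C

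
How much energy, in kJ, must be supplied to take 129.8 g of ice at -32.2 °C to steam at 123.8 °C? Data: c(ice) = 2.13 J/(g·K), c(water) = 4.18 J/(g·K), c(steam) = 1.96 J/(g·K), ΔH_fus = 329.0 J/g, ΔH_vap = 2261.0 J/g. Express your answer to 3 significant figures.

q1 (heat ice -32.2→0.0 °C): 129.8 × 2.13 × 32.2 = 8902 J
q2 (melt at 0 °C): 129.8 × 329.0 = 42704 J
q3 (heat water 0.0→100.0 °C): 129.8 × 4.18 × 100.0 = 54256 J
q4 (vaporize at 100 °C): 129.8 × 2261.0 = 293478 J
q5 (heat steam 100.0→123.8 °C): 129.8 × 1.96 × 23.8 = 6055 J
Total: 8902 + 42704 + 54256 + 293478 + 6055 = 405395 J = 405 kJ

q = 405 kJ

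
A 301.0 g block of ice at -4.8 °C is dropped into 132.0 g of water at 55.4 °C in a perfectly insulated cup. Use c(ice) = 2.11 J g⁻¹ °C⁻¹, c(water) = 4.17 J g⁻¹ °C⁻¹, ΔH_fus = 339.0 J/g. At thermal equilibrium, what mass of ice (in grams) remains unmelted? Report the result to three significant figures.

Heat to warm all ice to 0 °C: 301.0×2.11×4.8 = 3048.5 J
Heat released by water cooling to 0 °C: 132.0×4.17×55.4 = 30494 J
30494 J < 3048.5 + 301.0×339.0 = 105087.5 J, so not all ice melts; final T = 0 °C.
Heat left for melting: 30494 − 3048.5 = 27445.5 J
Mass melted = 27445.5 / 339.0 = 80.96 g
Ice remaining = 301.0 − 80.96 = 220.04 g

m_ice remaining = 220 g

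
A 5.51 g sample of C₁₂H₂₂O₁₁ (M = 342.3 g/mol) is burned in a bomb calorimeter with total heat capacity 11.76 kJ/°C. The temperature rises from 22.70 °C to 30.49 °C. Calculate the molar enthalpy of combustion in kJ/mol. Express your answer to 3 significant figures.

ΔH = -5690 kJ/mol

ΔT = 30.49 − 22.70 = 7.79 °C
q_cal = C_cal × ΔT = 11.76 × 7.79 = 91.6104 kJ
n = 5.51 / 342.3 = 0.01610 mol
q_rxn = −q_cal = -91.6104 kJ
ΔH = -91.6104 / 0.01610 = -5690 kJ/mol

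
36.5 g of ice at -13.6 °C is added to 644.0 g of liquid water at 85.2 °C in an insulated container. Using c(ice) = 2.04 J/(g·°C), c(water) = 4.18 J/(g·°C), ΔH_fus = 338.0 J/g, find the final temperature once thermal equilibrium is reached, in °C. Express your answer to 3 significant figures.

T_f = 75.9 °C

Heat to bring ice to 0 °C and melt it: q₁ = 36.5×2.04×13.6 + 36.5×338.0 = 13350 J
Heat the water can supply cooling to 0 °C: 644.0×4.18×85.2 = 229352 J > q₁, so all ice melts.
Energy balance: 644.0×4.18×(85.2 − T) = 13350 + 36.5×4.18×(T − 0)
2691.92(85.2 − T) = 13350 + 152.57 T
229352 − 13350 = 2844.49 T
T = 216002 / 2844.49 = 75.94 °C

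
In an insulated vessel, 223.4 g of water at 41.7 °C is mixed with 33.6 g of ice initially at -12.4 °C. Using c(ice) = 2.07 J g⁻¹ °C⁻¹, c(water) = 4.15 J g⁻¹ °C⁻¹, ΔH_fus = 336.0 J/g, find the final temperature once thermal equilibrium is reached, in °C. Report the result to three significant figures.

Heat to bring ice to 0 °C and melt it: q₁ = 33.6×2.07×12.4 + 33.6×336.0 = 12152 J
Heat the water can supply cooling to 0 °C: 223.4×4.15×41.7 = 38660.5 J > q₁, so all ice melts.
Energy balance: 223.4×4.15×(41.7 − T) = 12152 + 33.6×4.15×(T − 0)
927.11(41.7 − T) = 12152 + 139.44 T
38660.5 − 12152 = 1066.55 T
T = 26508.5 / 1066.55 = 24.85 °C

T_f = 24.9 °C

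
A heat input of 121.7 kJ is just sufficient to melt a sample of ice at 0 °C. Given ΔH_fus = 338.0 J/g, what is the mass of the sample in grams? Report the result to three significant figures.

m = 360 g

m = q / ΔH_fus = 121700 J / 338.0 J/g = 360 g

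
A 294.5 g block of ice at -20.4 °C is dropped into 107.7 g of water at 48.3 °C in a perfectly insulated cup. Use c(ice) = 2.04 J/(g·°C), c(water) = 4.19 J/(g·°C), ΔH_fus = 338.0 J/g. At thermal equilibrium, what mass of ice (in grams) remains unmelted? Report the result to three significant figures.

Heat to warm all ice to 0 °C: 294.5×2.04×20.4 = 12256 J
Heat released by water cooling to 0 °C: 107.7×4.19×48.3 = 21796 J
21796 J < 12256 + 294.5×338.0 = 111797 J, so not all ice melts; final T = 0 °C.
Heat left for melting: 21796 − 12256 = 9540 J
Mass melted = 9540 / 338.0 = 28.22 g
Ice remaining = 294.5 − 28.22 = 266.28 g

m_ice remaining = 266 g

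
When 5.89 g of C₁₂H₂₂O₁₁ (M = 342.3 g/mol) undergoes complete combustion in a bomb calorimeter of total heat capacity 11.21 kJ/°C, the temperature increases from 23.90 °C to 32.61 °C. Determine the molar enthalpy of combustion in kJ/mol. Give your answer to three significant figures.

ΔT = 32.61 − 23.90 = 8.71 °C
q_cal = C_cal × ΔT = 11.21 × 8.71 = 97.6391 kJ
n = 5.89 / 342.3 = 0.01721 mol
q_rxn = −q_cal = -97.6391 kJ
ΔH = -97.6391 / 0.01721 = -5673 kJ/mol

ΔH = -5670 kJ/mol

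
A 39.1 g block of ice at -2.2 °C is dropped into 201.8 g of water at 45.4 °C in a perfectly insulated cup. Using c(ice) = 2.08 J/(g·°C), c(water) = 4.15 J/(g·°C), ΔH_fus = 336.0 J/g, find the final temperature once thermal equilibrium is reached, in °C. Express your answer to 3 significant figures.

Heat to bring ice to 0 °C and melt it: q₁ = 39.1×2.08×2.2 + 39.1×336.0 = 13317 J
Heat the water can supply cooling to 0 °C: 201.8×4.15×45.4 = 38021.1 J > q₁, so all ice melts.
Energy balance: 201.8×4.15×(45.4 − T) = 13317 + 39.1×4.15×(T − 0)
837.47(45.4 − T) = 13317 + 162.265 T
38021.1 − 13317 = 999.735 T
T = 24704.1 / 999.735 = 24.71 °C

T_f = 24.7 °C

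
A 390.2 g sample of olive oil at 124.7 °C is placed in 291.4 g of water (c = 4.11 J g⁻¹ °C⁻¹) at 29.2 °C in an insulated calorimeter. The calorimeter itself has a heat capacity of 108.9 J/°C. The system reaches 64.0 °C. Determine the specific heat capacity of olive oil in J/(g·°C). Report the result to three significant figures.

q_gained = (291.4 × 4.11 + 108.9) × (64.0 − 29.2) = 45470 J
q_lost = 390.2 × c × (124.7 − 64.0) = 23685.14 c
Set equal: c = 45470 / 23685.14 = 1.92 J/(g·°C)

c = 1.92 J/(g·°C)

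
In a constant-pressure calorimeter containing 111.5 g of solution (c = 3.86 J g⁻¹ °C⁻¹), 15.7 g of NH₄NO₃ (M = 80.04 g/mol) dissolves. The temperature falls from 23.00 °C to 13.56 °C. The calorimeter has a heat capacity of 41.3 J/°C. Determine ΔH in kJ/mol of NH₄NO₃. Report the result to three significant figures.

|ΔT| = |13.56 − 23.00| = 9.44 °C
|q_surr| = (111.5 × 3.86 + 41.3) × 9.44 = 471.69 × 9.44 = 4453 J
n(NH₄NO₃) = 15.7 / 80.04 = 0.1962 mol
Temperature fell, so q_rxn = +|q_surr| = 4.453 kJ
ΔH = q_rxn / n = 22.70 kJ/mol

ΔH = 22.7 kJ/mol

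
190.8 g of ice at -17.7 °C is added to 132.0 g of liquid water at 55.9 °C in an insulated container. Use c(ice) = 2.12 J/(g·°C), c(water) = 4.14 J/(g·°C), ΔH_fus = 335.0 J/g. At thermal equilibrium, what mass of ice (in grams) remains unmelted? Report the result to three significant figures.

Heat to warm all ice to 0 °C: 190.8×2.12×17.7 = 7159.6 J
Heat released by water cooling to 0 °C: 132.0×4.14×55.9 = 30548 J
30548 J < 7159.6 + 190.8×335.0 = 71077.6 J, so not all ice melts; final T = 0 °C.
Heat left for melting: 30548 − 7159.6 = 23388.4 J
Mass melted = 23388.4 / 335.0 = 69.82 g
Ice remaining = 190.8 − 69.82 = 120.98 g

m_ice remaining = 121 g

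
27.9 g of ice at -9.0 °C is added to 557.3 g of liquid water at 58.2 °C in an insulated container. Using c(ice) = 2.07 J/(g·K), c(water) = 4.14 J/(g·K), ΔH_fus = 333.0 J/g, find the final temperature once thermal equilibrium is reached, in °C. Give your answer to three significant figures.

T_f = 51.4 °C

Heat to bring ice to 0 °C and melt it: q₁ = 27.9×2.07×9.0 + 27.9×333.0 = 9810.5 J
Heat the water can supply cooling to 0 °C: 557.3×4.14×58.2 = 134280 J > q₁, so all ice melts.
Energy balance: 557.3×4.14×(58.2 − T) = 9810.5 + 27.9×4.14×(T − 0)
2307.222(58.2 − T) = 9810.5 + 115.506 T
134280 − 9810.5 = 2422.728 T
T = 124469.5 / 2422.728 = 51.38 °C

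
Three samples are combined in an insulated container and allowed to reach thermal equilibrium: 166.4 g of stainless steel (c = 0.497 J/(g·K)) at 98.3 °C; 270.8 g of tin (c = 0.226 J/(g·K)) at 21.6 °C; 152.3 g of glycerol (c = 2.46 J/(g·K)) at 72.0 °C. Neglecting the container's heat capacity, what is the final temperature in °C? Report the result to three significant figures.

Σ mᵢcᵢ(T − Tᵢ) = 0  ⇒  T = Σ mᵢcᵢTᵢ / Σ mᵢcᵢ
Σ mᵢcᵢ = 166.4×0.497 + 270.8×0.226 + 152.3×2.46 = 518.5596
Σ mᵢcᵢTᵢ = 82.7008×98.3 + 61.2008×21.6 + 374.658×72.0 = 36427
T = 36427 / 518.5596 = 70.247 °C

T_f = 70.2 °C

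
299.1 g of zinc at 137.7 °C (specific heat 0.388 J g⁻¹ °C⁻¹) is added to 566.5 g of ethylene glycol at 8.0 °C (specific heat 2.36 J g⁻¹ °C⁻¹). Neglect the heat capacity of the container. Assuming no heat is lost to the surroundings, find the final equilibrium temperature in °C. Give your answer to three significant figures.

Heat lost by zinc = heat gained by ethylene glycol.
(299.1)(0.388)(137.7 − T) = (566.5)(2.36)(T − 8.0)
116.0508 (137.7 − T) = 1336.94 (T − 8.0)
15980 − 116.0508 T = 1336.94 T − 10696
26676 = 1452.9908 T
T = 18.36 °C

T_f = 18.4 °C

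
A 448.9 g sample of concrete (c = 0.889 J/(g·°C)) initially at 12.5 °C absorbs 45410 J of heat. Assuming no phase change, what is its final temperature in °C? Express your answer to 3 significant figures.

ΔT = q / (m c) = 45410 / (448.9 × 0.889) = 113.8 °C
T_f = 12.5 + 113.8 = 126.3 °C

T_f = 126 °C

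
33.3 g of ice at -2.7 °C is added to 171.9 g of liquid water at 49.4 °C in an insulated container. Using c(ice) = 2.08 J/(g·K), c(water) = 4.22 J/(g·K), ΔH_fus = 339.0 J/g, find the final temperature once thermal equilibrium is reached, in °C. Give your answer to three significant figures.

T_f = 28.1 °C

Heat to bring ice to 0 °C and melt it: q₁ = 33.3×2.08×2.7 + 33.3×339.0 = 11476 J
Heat the water can supply cooling to 0 °C: 171.9×4.22×49.4 = 35835.6 J > q₁, so all ice melts.
Energy balance: 171.9×4.22×(49.4 − T) = 11476 + 33.3×4.22×(T − 0)
725.418(49.4 − T) = 11476 + 140.526 T
35835.6 − 11476 = 865.944 T
T = 24359.6 / 865.944 = 28.13 °C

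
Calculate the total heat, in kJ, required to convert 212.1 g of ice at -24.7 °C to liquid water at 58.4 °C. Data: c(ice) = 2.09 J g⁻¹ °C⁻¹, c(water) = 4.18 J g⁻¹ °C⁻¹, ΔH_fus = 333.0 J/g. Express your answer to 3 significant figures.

q1 (heat ice -24.7→0.0 °C): 212.1 × 2.09 × 24.7 = 10949 J
q2 (melt at 0 °C): 212.1 × 333.0 = 70629 J
q3 (heat water 0.0→58.4 °C): 212.1 × 4.18 × 58.4 = 51776 J
Total: 10949 + 70629 + 51776 = 133354 J = 133 kJ

q = 133 kJ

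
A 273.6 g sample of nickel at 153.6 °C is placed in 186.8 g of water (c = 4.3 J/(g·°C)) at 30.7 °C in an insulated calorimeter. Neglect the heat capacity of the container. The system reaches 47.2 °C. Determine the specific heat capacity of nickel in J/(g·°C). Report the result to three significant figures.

c = 0.455 J/(g·°C)

q_gained = (186.8 × 4.3) × (47.2 − 30.7) = 13250 J
q_lost = 273.6 × c × (153.6 − 47.2) = 29111.04 c
Set equal: c = 13250 / 29111.04 = 0.455 J/(g·°C)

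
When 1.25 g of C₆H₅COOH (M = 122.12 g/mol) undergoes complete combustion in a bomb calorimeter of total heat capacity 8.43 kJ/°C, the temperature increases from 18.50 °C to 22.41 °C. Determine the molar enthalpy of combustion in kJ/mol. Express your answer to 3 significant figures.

ΔT = 22.41 − 18.50 = 3.91 °C
q_cal = C_cal × ΔT = 8.43 × 3.91 = 32.9613 kJ
n = 1.25 / 122.12 = 0.01024 mol
q_rxn = −q_cal = -32.9613 kJ
ΔH = -32.9613 / 0.01024 = -3219 kJ/mol

ΔH = -3220 kJ/mol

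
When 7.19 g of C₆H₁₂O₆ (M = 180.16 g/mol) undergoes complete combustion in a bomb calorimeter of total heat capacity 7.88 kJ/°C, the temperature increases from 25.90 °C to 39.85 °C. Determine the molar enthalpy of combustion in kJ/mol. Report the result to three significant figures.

ΔT = 39.85 − 25.90 = 13.95 °C
q_cal = C_cal × ΔT = 7.88 × 13.95 = 109.926 kJ
n = 7.19 / 180.16 = 0.03991 mol
q_rxn = −q_cal = -109.926 kJ
ΔH = -109.926 / 0.03991 = -2754 kJ/mol

ΔH = -2750 kJ/mol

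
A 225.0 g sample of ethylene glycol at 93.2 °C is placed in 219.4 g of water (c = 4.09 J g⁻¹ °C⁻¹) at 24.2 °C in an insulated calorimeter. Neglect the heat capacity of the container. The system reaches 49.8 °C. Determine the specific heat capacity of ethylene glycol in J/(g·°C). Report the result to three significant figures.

q_gained = (219.4 × 4.09) × (49.8 − 24.2) = 22970 J
q_lost = 225.0 × c × (93.2 − 49.8) = 9765 c
Set equal: c = 22970 / 9765 = 2.35 J/(g·°C)

c = 2.35 J/(g·°C)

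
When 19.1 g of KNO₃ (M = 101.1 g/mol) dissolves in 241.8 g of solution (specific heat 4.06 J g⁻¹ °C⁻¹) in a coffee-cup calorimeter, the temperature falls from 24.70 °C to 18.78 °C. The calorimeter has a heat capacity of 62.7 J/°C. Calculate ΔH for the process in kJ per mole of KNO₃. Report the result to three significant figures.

ΔH = 32.7 kJ/mol

|ΔT| = |18.78 − 24.70| = 5.92 °C
|q_surr| = (241.8 × 4.06 + 62.7) × 5.92 = 1044.408 × 5.92 = 6183 J
n(KNO₃) = 19.1 / 101.1 = 0.1889 mol
Temperature fell, so q_rxn = +|q_surr| = 6.183 kJ
ΔH = q_rxn / n = 32.73 kJ/mol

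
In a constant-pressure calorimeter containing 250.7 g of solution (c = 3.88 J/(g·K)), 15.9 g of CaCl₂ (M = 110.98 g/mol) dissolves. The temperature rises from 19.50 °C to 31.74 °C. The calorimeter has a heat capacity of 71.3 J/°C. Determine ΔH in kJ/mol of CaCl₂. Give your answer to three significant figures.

ΔH = -89.2 kJ/mol

|ΔT| = |31.74 − 19.50| = 12.24 °C
|q_surr| = (250.7 × 3.88 + 71.3) × 12.24 = 1044.016 × 12.24 = 12780 J
n(CaCl₂) = 15.9 / 110.98 = 0.1433 mol
Temperature rose, so q_rxn = −|q_surr| = -12.78 kJ
ΔH = q_rxn / n = -89.18 kJ/mol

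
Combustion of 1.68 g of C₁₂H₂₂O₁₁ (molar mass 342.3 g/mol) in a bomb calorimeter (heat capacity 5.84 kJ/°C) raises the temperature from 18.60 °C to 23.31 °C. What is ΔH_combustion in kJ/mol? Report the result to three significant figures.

ΔH = -5600 kJ/mol

ΔT = 23.31 − 18.60 = 4.71 °C
q_cal = C_cal × ΔT = 5.84 × 4.71 = 27.5064 kJ
n = 1.68 / 342.3 = 0.004908 mol
q_rxn = −q_cal = -27.5064 kJ
ΔH = -27.5064 / 0.004908 = -5604 kJ/mol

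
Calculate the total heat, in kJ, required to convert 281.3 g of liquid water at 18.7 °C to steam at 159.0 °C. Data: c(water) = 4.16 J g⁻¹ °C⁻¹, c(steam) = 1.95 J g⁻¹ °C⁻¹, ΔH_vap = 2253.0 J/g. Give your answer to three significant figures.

q = 761 kJ

q1 (heat water 18.7→100.0 °C): 281.3 × 4.16 × 81.3 = 95138 J
q2 (vaporize at 100 °C): 281.3 × 2253.0 = 633769 J
q3 (heat steam 100.0→159.0 °C): 281.3 × 1.95 × 59.0 = 32364 J
Total: 95138 + 633769 + 32364 = 761271 J = 761 kJ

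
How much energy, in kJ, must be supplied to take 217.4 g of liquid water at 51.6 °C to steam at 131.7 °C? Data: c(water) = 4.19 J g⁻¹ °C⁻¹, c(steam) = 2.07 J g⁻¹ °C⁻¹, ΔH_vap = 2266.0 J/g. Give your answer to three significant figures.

q = 551 kJ

q1 (heat water 51.6→100.0 °C): 217.4 × 4.19 × 48.4 = 44088 J
q2 (vaporize at 100 °C): 217.4 × 2266.0 = 492628 J
q3 (heat steam 100.0→131.7 °C): 217.4 × 2.07 × 31.7 = 14266 J
Total: 44088 + 492628 + 14266 = 550982 J = 551 kJ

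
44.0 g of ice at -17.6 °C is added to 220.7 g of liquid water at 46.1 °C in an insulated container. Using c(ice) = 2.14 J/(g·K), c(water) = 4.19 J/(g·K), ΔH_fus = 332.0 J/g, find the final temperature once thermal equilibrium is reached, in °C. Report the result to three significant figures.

Heat to bring ice to 0 °C and melt it: q₁ = 44.0×2.14×17.6 + 44.0×332.0 = 16265 J
Heat the water can supply cooling to 0 °C: 220.7×4.19×46.1 = 42630.2 J > q₁, so all ice melts.
Energy balance: 220.7×4.19×(46.1 − T) = 16265 + 44.0×4.19×(T − 0)
924.733(46.1 − T) = 16265 + 184.36 T
42630.2 − 16265 = 1109.093 T
T = 26365.2 / 1109.093 = 23.77 °C

T_f = 23.8 °C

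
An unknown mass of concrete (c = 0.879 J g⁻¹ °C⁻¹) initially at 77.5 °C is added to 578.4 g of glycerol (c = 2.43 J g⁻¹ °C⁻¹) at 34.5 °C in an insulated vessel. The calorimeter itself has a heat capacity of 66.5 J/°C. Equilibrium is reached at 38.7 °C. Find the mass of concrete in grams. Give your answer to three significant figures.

q_gained = (578.4 × 2.43 + 66.5) × (38.7 − 34.5) = 6182 J
q_lost = m × 0.879 × (77.5 − 38.7) = 34.1052 m
m = 6182 / 34.1052 = 181 g

m = 181 g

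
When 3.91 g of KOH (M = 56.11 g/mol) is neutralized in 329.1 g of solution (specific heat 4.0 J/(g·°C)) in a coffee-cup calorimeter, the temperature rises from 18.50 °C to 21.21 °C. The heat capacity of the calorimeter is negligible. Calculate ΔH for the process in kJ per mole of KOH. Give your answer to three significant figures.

|ΔT| = |21.21 − 18.50| = 2.71 °C
|q_surr| = (329.1 × 4.0) × 2.71 = 1316.4 × 2.71 = 3567 J
n(KOH) = 3.91 / 56.11 = 0.06968 mol
Temperature rose, so q_rxn = −|q_surr| = -3.567 kJ
ΔH = q_rxn / n = -51.19 kJ/mol

ΔH = -51.2 kJ/mol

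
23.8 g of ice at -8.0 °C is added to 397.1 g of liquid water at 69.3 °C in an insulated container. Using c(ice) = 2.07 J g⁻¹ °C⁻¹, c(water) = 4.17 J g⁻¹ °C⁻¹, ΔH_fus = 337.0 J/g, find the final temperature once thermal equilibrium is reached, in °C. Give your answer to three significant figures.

T_f = 60.6 °C

Heat to bring ice to 0 °C and melt it: q₁ = 23.8×2.07×8.0 + 23.8×337.0 = 8414.7 J
Heat the water can supply cooling to 0 °C: 397.1×4.17×69.3 = 114754 J > q₁, so all ice melts.
Energy balance: 397.1×4.17×(69.3 − T) = 8414.7 + 23.8×4.17×(T − 0)
1655.907(69.3 − T) = 8414.7 + 99.246 T
114754 − 8414.7 = 1755.153 T
T = 106339.3 / 1755.153 = 60.59 °C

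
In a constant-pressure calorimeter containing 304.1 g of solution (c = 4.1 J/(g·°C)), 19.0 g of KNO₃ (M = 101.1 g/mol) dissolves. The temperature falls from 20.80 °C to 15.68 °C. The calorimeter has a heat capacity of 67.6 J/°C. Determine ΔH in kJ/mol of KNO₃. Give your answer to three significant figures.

|ΔT| = |15.68 − 20.80| = 5.12 °C
|q_surr| = (304.1 × 4.1 + 67.6) × 5.12 = 1314.41 × 5.12 = 6730 J
n(KNO₃) = 19.0 / 101.1 = 0.1879 mol
Temperature fell, so q_rxn = +|q_surr| = 6.730 kJ
ΔH = q_rxn / n = 35.82 kJ/mol

ΔH = 35.8 kJ/mol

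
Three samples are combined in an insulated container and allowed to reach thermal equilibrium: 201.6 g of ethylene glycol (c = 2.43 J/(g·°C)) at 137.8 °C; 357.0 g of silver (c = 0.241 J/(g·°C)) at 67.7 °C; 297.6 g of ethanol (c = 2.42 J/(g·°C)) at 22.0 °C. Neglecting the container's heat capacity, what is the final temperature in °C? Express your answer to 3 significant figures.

T_f = 68.8 °C

Σ mᵢcᵢ(T − Tᵢ) = 0  ⇒  T = Σ mᵢcᵢTᵢ / Σ mᵢcᵢ
Σ mᵢcᵢ = 201.6×2.43 + 357.0×0.241 + 297.6×2.42 = 1296.117
Σ mᵢcᵢTᵢ = 489.888×137.8 + 86.037×67.7 + 720.192×22.0 = 89175
T = 89175 / 1296.117 = 68.80 °C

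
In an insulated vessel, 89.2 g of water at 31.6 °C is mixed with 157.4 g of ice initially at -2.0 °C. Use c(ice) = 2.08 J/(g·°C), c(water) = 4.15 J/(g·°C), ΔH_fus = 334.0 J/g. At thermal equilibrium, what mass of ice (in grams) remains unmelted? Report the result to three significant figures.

Heat to warm all ice to 0 °C: 157.4×2.08×2.0 = 654.78 J
Heat released by water cooling to 0 °C: 89.2×4.15×31.6 = 11698 J
11698 J < 654.78 + 157.4×334.0 = 53226.38 J, so not all ice melts; final T = 0 °C.
Heat left for melting: 11698 − 654.78 = 11043.22 J
Mass melted = 11043.22 / 334.0 = 33.06 g
Ice remaining = 157.4 − 33.06 = 124.34 g

m_ice remaining = 124 g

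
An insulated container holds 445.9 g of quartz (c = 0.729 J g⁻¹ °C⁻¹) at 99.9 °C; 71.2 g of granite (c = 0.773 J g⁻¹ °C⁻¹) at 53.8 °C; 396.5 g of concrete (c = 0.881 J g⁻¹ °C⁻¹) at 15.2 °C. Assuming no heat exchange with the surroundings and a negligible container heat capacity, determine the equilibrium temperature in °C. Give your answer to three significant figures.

Σ mᵢcᵢ(T − Tᵢ) = 0  ⇒  T = Σ mᵢcᵢTᵢ / Σ mᵢcᵢ
Σ mᵢcᵢ = 445.9×0.729 + 71.2×0.773 + 396.5×0.881 = 729.4152
Σ mᵢcᵢTᵢ = 325.0611×99.9 + 55.0376×53.8 + 349.3165×15.2 = 40744
T = 40744 / 729.4152 = 55.86 °C

T_f = 55.9 °C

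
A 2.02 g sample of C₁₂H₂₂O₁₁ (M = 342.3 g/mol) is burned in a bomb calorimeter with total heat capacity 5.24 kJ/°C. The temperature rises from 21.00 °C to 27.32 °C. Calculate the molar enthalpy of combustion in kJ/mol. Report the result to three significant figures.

ΔH = -5610 kJ/mol

ΔT = 27.32 − 21.00 = 6.32 °C
q_cal = C_cal × ΔT = 5.24 × 6.32 = 33.1168 kJ
n = 2.02 / 342.3 = 0.005901 mol
q_rxn = −q_cal = -33.1168 kJ
ΔH = -33.1168 / 0.005901 = -5612 kJ/mol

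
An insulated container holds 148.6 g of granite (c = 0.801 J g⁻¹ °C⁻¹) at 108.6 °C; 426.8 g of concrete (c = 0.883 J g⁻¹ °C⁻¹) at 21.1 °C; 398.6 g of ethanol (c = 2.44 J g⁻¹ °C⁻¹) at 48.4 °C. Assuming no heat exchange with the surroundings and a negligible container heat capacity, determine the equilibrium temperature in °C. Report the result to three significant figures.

T_f = 46.3 °C

Σ mᵢcᵢ(T − Tᵢ) = 0  ⇒  T = Σ mᵢcᵢTᵢ / Σ mᵢcᵢ
Σ mᵢcᵢ = 148.6×0.801 + 426.8×0.883 + 398.6×2.44 = 1468.4770
Σ mᵢcᵢTᵢ = 119.0286×108.6 + 376.8644×21.1 + 972.584×48.4 = 67951
T = 67951 / 1468.4770 = 46.27 °C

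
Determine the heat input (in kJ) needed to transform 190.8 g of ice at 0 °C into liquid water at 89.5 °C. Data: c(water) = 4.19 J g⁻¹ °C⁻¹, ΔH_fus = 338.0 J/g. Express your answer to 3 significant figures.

q1 (melt at 0 °C): 190.8 × 338.0 = 64490 J
q2 (heat water 0.0→89.5 °C): 190.8 × 4.19 × 89.5 = 71551 J
Total: 64490 + 71551 = 136041 J = 136 kJ

q = 136 kJ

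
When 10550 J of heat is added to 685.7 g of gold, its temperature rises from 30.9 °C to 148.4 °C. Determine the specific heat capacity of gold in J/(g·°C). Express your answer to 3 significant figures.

c = q / (m ΔT) = 10550 / (685.7 × 117.5)
c = 10550 / 80569.75 = 0.131 J/(g·°C)

c = 0.131 J/(g·°C)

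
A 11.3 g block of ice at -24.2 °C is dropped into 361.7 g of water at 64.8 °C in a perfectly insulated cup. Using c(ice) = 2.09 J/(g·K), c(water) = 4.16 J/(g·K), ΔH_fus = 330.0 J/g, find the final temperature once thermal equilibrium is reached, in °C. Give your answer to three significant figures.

Heat to bring ice to 0 °C and melt it: q₁ = 11.3×2.09×24.2 + 11.3×330.0 = 4300.5 J
Heat the water can supply cooling to 0 °C: 361.7×4.16×64.8 = 97502.7 J > q₁, so all ice melts.
Energy balance: 361.7×4.16×(64.8 − T) = 4300.5 + 11.3×4.16×(T − 0)
1504.672(64.8 − T) = 4300.5 + 47.008 T
97502.7 − 4300.5 = 1551.680 T
T = 93202.2 / 1551.680 = 60.07 °C

T_f = 60.1 °C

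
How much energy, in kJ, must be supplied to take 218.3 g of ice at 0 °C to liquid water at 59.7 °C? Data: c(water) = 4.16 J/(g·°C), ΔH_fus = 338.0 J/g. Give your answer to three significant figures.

q = 128 kJ

q1 (melt at 0 °C): 218.3 × 338.0 = 73785 J
q2 (heat water 0.0→59.7 °C): 218.3 × 4.16 × 59.7 = 54215 J
Total: 73785 + 54215 = 128000 J = 128 kJ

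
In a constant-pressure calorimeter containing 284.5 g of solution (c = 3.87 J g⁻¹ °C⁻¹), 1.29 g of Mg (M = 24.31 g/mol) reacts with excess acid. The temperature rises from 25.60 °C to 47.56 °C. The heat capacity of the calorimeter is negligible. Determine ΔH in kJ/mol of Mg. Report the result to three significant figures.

|ΔT| = |47.56 − 25.60| = 21.96 °C
|q_surr| = (284.5 × 3.87) × 21.96 = 1101.015 × 21.96 = 24180 J
n(Mg) = 1.29 / 24.31 = 0.05306 mol
Temperature rose, so q_rxn = −|q_surr| = -24.18 kJ
ΔH = q_rxn / n = -455.7 kJ/mol

ΔH = -456 kJ/mol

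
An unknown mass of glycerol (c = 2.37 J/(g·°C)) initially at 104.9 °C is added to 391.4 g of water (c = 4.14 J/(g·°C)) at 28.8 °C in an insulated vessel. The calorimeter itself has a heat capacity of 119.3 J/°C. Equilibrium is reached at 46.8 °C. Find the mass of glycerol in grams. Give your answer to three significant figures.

q_gained = (391.4 × 4.14 + 119.3) × (46.8 − 28.8) = 31310 J
q_lost = m × 2.37 × (104.9 − 46.8) = 137.697 m
m = 31310 / 137.697 = 227 g

m = 227 g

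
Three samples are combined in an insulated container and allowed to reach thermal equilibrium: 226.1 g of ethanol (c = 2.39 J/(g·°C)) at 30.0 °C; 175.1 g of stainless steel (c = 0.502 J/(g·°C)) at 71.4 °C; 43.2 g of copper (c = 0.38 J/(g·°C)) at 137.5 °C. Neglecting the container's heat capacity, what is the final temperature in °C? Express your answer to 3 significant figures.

Σ mᵢcᵢ(T − Tᵢ) = 0  ⇒  T = Σ mᵢcᵢTᵢ / Σ mᵢcᵢ
Σ mᵢcᵢ = 226.1×2.39 + 175.1×0.502 + 43.2×0.38 = 644.6952
Σ mᵢcᵢTᵢ = 540.379×30.0 + 87.9002×71.4 + 16.416×137.5 = 24745
T = 24745 / 644.6952 = 38.38 °C

T_f = 38.4 °C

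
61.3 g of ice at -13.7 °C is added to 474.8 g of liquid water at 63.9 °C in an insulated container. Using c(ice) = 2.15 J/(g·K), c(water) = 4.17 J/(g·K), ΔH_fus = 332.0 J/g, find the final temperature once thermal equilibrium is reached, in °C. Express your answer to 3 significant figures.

T_f = 46.7 °C

Heat to bring ice to 0 °C and melt it: q₁ = 61.3×2.15×13.7 + 61.3×332.0 = 22157 J
Heat the water can supply cooling to 0 °C: 474.8×4.17×63.9 = 126517 J > q₁, so all ice melts.
Energy balance: 474.8×4.17×(63.9 − T) = 22157 + 61.3×4.17×(T − 0)
1979.916(63.9 − T) = 22157 + 255.621 T
126517 − 22157 = 2235.537 T
T = 104360 / 2235.537 = 46.68 °C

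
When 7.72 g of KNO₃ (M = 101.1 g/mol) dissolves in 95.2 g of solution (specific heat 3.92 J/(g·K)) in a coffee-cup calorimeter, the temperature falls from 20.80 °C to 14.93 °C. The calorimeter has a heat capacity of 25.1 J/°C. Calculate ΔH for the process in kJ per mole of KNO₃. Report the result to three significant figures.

|ΔT| = |14.93 − 20.80| = 5.87 °C
|q_surr| = (95.2 × 3.92 + 25.1) × 5.87 = 398.284 × 5.87 = 2338 J
n(KNO₃) = 7.72 / 101.1 = 0.07636 mol
Temperature fell, so q_rxn = +|q_surr| = 2.338 kJ
ΔH = q_rxn / n = 30.62 kJ/mol

ΔH = 30.6 kJ/mol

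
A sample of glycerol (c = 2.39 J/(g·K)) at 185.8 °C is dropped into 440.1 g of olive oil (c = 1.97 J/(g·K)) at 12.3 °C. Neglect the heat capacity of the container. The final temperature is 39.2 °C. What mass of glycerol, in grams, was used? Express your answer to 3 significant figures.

m = 66.6 g

q_gained = (440.1 × 1.97) × (39.2 − 12.3) = 23320 J
q_lost = m × 2.39 × (185.8 − 39.2) = 350.374 m
m = 23320 / 350.374 = 66.6 g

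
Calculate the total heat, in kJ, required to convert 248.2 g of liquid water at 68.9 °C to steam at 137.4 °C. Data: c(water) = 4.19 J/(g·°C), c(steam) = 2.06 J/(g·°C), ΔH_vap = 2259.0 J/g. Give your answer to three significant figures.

q = 612 kJ

q1 (heat water 68.9→100.0 °C): 248.2 × 4.19 × 31.1 = 32343 J
q2 (vaporize at 100 °C): 248.2 × 2259.0 = 560684 J
q3 (heat steam 100.0→137.4 °C): 248.2 × 2.06 × 37.4 = 19122 J
Total: 32343 + 560684 + 19122 = 612149 J = 612 kJ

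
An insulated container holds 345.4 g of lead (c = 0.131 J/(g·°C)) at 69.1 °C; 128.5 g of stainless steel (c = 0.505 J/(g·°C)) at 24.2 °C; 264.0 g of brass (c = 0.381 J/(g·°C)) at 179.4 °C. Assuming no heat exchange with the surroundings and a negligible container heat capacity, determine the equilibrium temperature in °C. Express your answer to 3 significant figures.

Σ mᵢcᵢ(T − Tᵢ) = 0  ⇒  T = Σ mᵢcᵢTᵢ / Σ mᵢcᵢ
Σ mᵢcᵢ = 345.4×0.131 + 128.5×0.505 + 264.0×0.381 = 210.7239
Σ mᵢcᵢTᵢ = 45.2474×69.1 + 64.8925×24.2 + 100.584×179.4 = 22742
T = 22742 / 210.7239 = 107.9 °C

T_f = 108 °C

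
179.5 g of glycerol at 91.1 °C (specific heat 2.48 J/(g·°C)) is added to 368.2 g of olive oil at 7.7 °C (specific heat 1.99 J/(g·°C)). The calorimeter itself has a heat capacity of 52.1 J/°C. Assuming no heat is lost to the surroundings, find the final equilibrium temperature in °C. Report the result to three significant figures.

T_f = 37.9 °C

Heat lost by glycerol = heat gained by olive oil + calorimeter.
(179.5)(2.48)(91.1 − T) = [(368.2)(1.99) + 52.1](T − 7.7)
445.16 (91.1 − T) = 784.818 (T − 7.7)
40554 − 445.16 T = 784.818 T − 6043.1
46597.1 = 1229.978 T
T = 37.88 °C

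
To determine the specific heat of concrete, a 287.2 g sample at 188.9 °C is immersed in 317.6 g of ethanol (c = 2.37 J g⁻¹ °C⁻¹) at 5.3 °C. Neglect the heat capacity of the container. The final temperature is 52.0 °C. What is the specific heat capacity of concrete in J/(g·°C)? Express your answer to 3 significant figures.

q_gained = (317.6 × 2.37) × (52.0 − 5.3) = 35150 J
q_lost = 287.2 × c × (188.9 − 52.0) = 39317.68 c
Set equal: c = 35150 / 39317.68 = 0.894 J/(g·°C)

c = 0.894 J/(g·°C)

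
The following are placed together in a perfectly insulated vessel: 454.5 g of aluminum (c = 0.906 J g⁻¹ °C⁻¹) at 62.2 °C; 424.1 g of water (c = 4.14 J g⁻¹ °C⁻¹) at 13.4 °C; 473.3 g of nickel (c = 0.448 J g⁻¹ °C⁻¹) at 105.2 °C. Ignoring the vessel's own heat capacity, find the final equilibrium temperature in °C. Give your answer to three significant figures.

T_f = 30.0 °C

Σ mᵢcᵢ(T − Tᵢ) = 0  ⇒  T = Σ mᵢcᵢTᵢ / Σ mᵢcᵢ
Σ mᵢcᵢ = 454.5×0.906 + 424.1×4.14 + 473.3×0.448 = 2379.5894
Σ mᵢcᵢTᵢ = 411.777×62.2 + 1755.774×13.4 + 212.0384×105.2 = 71446
T = 71446 / 2379.5894 = 30.02 °C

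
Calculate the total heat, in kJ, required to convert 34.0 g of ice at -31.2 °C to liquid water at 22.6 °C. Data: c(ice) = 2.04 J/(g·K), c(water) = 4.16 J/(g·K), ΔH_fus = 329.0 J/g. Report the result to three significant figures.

q = 16.5 kJ

q1 (heat ice -31.2→0.0 °C): 34.0 × 2.04 × 31.2 = 2164 J
q2 (melt at 0 °C): 34.0 × 329.0 = 11186 J
q3 (heat water 0.0→22.6 °C): 34.0 × 4.16 × 22.6 = 3197 J
Total: 2164 + 11186 + 3197 = 16547 J = 16.5 kJ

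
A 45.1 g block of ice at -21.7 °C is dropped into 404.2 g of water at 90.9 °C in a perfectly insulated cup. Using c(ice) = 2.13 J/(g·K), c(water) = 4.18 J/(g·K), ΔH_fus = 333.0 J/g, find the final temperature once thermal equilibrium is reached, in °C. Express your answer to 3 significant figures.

T_f = 72.7 °C

Heat to bring ice to 0 °C and melt it: q₁ = 45.1×2.13×21.7 + 45.1×333.0 = 17103 J
Heat the water can supply cooling to 0 °C: 404.2×4.18×90.9 = 153581 J > q₁, so all ice melts.
Energy balance: 404.2×4.18×(90.9 − T) = 17103 + 45.1×4.18×(T − 0)
1689.556(90.9 − T) = 17103 + 188.518 T
153581 − 17103 = 1878.074 T
T = 136478 / 1878.074 = 72.67 °C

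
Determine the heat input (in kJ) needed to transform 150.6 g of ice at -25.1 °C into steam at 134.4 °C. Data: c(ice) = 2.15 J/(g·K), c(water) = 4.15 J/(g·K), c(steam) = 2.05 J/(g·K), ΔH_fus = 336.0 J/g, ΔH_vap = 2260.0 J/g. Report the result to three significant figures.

q1 (heat ice -25.1→0.0 °C): 150.6 × 2.15 × 25.1 = 8127 J
q2 (melt at 0 °C): 150.6 × 336.0 = 50602 J
q3 (heat water 0.0→100.0 °C): 150.6 × 4.15 × 100.0 = 62499 J
q4 (vaporize at 100 °C): 150.6 × 2260.0 = 340356 J
q5 (heat steam 100.0→134.4 °C): 150.6 × 2.05 × 34.4 = 10620 J
Total: 8127 + 50602 + 62499 + 340356 + 10620 = 472204 J = 472 kJ

q = 472 kJ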